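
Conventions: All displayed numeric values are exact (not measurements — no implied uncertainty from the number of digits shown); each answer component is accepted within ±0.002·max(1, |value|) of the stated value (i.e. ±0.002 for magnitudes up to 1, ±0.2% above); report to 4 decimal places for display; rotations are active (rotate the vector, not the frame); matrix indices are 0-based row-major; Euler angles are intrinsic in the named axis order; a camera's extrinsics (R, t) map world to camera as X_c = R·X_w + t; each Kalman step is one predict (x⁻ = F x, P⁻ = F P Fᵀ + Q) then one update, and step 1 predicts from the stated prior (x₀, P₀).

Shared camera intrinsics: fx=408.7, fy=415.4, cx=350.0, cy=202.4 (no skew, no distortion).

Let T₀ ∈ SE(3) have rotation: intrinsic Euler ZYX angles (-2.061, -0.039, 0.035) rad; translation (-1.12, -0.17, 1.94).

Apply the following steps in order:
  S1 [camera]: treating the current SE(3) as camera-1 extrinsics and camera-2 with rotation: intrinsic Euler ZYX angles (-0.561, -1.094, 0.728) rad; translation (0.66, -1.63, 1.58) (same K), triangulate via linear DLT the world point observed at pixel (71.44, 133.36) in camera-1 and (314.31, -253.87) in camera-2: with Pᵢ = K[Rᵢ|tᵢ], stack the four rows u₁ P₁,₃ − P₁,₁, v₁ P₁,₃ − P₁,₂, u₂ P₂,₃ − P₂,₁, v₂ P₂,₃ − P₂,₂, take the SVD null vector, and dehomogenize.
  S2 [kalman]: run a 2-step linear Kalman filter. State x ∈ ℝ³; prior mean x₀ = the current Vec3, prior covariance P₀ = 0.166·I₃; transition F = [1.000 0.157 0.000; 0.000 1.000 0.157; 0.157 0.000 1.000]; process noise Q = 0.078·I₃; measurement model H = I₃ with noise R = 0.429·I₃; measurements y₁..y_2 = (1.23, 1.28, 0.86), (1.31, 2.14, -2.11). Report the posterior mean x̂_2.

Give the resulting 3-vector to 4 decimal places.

result = (1.0691, 0.8390, 0.3320)

after S1 (triangulate): (0.9897, -0.8404, 1.4947)
after S2 (kf_track): (1.0691, 0.8390, 0.3320)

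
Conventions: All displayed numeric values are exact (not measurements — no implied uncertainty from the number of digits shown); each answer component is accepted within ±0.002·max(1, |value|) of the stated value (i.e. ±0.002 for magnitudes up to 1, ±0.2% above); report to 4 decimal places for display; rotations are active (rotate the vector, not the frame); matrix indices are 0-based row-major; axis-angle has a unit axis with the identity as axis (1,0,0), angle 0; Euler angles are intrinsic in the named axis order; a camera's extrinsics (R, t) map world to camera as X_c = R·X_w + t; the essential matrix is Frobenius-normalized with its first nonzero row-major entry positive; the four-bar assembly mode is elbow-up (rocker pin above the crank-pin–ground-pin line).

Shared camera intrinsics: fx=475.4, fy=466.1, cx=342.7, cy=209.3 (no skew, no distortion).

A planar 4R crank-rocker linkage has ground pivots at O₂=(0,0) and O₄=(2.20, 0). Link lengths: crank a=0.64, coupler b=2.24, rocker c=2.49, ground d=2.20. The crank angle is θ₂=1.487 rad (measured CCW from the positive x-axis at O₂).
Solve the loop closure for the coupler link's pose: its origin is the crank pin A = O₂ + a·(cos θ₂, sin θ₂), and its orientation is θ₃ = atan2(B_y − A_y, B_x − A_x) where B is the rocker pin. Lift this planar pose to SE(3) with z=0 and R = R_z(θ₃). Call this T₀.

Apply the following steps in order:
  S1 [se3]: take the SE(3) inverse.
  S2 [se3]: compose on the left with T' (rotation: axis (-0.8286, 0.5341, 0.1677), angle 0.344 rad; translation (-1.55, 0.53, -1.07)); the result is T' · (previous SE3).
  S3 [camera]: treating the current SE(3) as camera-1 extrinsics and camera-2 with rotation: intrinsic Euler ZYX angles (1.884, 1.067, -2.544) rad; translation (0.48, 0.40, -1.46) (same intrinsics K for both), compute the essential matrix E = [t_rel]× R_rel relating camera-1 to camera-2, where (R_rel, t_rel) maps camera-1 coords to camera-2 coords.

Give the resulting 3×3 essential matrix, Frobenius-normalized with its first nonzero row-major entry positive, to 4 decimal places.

matrix = [0.0194 -0.4934 -0.4766; -0.2051 -0.4764 0.4804; 0.0085 -0.1138 -0.1269]

source (fourbar_fk): coupler pose = R=[0.6293 -0.7771 0.0000; 0.7771 0.6293 0.0000; 0.0000 0.0000 1.0000], t=(0.0536, 0.6378, 0.0000)
after S1 (invert_se3): R=[0.6293 0.7771 0.0000; -0.7771 0.6293 -0.0000; 0.0000 0.0000 1.0000], t=(-0.5293, -0.3597, 0.0000)
after S2 (compose_se3): R=[0.6819 0.7109 0.1720; -0.7253 0.6268 0.2847; 0.0946 -0.3189 0.9431], t=(-2.0399, 0.1691, -0.8717)
after S3 (essential): [0.0194 -0.4934 -0.4766; -0.2051 -0.4764 0.4804; 0.0085 -0.1138 -0.1269]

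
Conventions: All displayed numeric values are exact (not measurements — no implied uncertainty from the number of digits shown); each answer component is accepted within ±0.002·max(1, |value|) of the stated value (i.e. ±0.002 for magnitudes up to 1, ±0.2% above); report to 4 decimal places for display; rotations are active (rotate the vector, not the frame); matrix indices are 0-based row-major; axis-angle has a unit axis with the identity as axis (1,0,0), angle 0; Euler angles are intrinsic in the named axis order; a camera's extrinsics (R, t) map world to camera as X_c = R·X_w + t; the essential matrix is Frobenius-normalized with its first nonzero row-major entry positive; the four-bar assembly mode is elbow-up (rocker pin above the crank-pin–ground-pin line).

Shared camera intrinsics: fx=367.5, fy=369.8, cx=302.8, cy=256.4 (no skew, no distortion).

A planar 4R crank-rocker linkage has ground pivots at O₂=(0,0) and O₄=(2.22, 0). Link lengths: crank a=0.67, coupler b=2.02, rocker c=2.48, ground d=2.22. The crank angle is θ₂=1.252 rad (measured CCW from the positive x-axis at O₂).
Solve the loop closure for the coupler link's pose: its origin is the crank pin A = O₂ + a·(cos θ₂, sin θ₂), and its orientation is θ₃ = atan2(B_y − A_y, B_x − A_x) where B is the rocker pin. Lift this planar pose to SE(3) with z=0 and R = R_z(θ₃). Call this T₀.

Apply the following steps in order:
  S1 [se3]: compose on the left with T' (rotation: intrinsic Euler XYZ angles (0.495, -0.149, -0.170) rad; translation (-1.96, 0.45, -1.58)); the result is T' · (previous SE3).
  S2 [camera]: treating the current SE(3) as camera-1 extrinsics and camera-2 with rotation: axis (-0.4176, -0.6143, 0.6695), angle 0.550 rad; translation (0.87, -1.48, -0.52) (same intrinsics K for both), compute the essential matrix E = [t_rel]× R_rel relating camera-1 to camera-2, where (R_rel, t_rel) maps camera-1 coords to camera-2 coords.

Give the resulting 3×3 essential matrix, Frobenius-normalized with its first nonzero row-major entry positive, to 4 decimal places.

matrix = [0.0027 -0.0122 -0.5782; 0.1670 0.3322 -0.3503; 0.2608 0.5419 0.2071]

source (fourbar_fk): coupler pose = R=[0.5556 -0.8314 0.0000; 0.8314 0.5556 0.0000; 0.0000 0.0000 1.0000], t=(0.2100, 0.6362, 0.0000)
after S1 (compose_se3): R=[0.6807 -0.7174 -0.1484; 0.5898 0.6568 -0.4698; 0.4345 0.2322 0.8702], t=(-1.6489, 0.9484, -1.2579)
after S2 (essential): [0.0027 -0.0122 -0.5782; 0.1670 0.3322 -0.3503; 0.2608 0.5419 0.2071]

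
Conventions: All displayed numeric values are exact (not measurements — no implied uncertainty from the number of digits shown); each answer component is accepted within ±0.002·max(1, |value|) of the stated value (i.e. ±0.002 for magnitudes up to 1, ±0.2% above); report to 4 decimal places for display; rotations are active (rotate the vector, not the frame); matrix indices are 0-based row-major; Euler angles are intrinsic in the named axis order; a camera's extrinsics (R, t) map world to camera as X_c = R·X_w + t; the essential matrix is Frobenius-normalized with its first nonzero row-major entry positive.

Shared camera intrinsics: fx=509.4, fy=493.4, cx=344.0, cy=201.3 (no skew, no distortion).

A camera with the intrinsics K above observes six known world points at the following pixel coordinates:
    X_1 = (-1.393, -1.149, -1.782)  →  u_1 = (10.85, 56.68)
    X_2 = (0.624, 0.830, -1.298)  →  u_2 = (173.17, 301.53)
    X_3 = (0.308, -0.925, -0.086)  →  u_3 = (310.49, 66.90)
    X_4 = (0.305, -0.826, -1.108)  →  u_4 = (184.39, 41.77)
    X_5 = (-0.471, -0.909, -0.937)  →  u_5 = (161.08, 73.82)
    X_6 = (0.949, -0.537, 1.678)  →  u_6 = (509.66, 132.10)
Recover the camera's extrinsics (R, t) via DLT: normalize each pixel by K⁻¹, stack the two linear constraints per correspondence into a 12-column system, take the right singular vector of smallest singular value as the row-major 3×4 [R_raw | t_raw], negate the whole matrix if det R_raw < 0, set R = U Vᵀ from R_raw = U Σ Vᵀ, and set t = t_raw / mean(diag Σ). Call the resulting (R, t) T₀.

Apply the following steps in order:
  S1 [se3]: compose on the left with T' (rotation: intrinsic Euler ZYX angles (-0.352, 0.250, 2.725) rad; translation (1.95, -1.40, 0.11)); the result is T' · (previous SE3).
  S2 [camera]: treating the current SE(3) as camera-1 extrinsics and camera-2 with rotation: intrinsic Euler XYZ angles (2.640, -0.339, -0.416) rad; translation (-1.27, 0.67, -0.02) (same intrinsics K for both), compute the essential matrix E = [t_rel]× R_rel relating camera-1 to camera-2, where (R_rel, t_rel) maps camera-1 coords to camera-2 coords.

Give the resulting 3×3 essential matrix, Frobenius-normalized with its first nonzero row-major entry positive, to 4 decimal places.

matrix = [0.4700 0.3639 -0.3103; -0.4239 0.0458 -0.2092; 0.2785 -0.2526 0.4284]

source (pnp_recover): camera pose = R=[0.6710 0.0341 0.7407; -0.1302 0.9888 0.0723; -0.7300 -0.1450 0.6679], t=(-0.3700, -0.1100, 4.0800)
after S1 (compose_se3): R=[0.8959 -0.1368 0.4226; 0.1124 -0.8506 -0.5136; 0.4298 0.5077 -0.7467], t=(0.2021, -2.4097, -3.4567)
after S2 (essential): [0.4700 0.3639 -0.3103; -0.4239 0.0458 -0.2092; 0.2785 -0.2526 0.4284]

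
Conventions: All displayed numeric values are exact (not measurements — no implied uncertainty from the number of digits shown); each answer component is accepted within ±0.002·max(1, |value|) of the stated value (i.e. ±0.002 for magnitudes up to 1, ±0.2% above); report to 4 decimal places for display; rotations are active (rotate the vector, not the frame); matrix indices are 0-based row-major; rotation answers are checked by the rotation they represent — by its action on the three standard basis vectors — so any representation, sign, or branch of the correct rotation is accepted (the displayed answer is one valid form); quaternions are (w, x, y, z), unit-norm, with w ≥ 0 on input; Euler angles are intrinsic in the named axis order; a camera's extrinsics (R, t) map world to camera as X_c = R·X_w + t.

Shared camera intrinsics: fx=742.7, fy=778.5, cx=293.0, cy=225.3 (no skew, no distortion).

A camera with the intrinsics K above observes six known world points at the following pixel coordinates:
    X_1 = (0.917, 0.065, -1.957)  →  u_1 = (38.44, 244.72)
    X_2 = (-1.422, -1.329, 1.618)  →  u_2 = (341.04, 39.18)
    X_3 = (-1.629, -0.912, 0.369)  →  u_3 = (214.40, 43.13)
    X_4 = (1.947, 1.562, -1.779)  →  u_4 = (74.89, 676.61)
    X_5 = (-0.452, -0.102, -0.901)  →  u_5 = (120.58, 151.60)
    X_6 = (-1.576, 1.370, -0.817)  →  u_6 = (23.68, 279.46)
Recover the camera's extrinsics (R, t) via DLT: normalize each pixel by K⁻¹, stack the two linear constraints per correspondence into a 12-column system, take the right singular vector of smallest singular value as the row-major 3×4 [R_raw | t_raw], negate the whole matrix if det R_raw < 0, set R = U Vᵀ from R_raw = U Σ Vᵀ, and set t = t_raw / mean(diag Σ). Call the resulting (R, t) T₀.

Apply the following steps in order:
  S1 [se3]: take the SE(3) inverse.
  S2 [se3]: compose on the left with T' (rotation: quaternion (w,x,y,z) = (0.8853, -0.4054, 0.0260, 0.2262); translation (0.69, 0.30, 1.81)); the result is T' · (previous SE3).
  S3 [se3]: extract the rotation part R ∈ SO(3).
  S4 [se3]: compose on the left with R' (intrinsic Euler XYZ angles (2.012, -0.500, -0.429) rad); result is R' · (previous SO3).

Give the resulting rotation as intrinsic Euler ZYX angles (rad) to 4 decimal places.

source (pnp_recover): camera pose = R=[0.5981 -0.3300 0.7303; 0.3847 0.9177 0.0996; -0.7031 0.2214 0.6758], t=(-0.3000, -0.1300, 5.4595)
after S1 (invert_se3): R=[0.5981 0.3847 -0.7031; -0.3300 0.9177 0.2214; 0.7303 0.0996 0.6758], t=(4.0678, -1.1885, -3.4575)
after S2 (compose_se3): R=[0.5749 -0.0558 -0.8163; 0.5721 0.7407 0.3523; 0.5850 -0.6695 0.4577], t=(5.3120, -1.3553, -0.6004)
after S3 (rot_of_se3): [0.5749 -0.0558 -0.8163; 0.5721 0.7407 0.3523; 0.5850 -0.6695 0.4577]
after S4 (compose_so3): [0.3871 0.5469 -0.7423; -0.9141 0.1221 -0.3867; -0.1208 0.8283 0.5472]

rotation (euler_zyx) = (-1.1702, 0.1211, 0.9870)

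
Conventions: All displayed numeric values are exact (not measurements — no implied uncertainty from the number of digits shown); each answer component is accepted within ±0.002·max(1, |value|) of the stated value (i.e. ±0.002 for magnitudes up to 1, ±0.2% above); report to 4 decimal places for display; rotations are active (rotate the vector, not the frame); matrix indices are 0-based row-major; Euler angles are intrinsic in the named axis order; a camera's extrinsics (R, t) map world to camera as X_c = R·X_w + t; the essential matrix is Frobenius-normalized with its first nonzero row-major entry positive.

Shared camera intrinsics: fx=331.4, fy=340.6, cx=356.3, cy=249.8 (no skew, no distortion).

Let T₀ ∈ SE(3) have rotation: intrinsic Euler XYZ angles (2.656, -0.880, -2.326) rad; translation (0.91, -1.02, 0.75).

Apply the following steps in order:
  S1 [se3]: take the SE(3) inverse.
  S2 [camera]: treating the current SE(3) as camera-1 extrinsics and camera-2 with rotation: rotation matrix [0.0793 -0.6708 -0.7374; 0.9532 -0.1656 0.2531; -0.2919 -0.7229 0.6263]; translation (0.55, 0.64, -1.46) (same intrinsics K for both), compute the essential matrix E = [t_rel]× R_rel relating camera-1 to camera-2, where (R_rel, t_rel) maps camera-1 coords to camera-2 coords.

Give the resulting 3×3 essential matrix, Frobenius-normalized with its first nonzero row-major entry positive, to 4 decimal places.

matrix = [0.3709 0.5371 0.0908; -0.2400 -0.1576 0.1200; -0.3247 0.2131 0.5639]

after S1 (invert_se3): R=[-0.4367 0.8905 0.1274; 0.4639 0.3443 -0.8162; -0.7707 -0.2974 -0.5635], t=(1.2102, 0.5412, 0.8207)
after S2 (essential): [0.3709 0.5371 0.0908; -0.2400 -0.1576 0.1200; -0.3247 0.2131 0.5639]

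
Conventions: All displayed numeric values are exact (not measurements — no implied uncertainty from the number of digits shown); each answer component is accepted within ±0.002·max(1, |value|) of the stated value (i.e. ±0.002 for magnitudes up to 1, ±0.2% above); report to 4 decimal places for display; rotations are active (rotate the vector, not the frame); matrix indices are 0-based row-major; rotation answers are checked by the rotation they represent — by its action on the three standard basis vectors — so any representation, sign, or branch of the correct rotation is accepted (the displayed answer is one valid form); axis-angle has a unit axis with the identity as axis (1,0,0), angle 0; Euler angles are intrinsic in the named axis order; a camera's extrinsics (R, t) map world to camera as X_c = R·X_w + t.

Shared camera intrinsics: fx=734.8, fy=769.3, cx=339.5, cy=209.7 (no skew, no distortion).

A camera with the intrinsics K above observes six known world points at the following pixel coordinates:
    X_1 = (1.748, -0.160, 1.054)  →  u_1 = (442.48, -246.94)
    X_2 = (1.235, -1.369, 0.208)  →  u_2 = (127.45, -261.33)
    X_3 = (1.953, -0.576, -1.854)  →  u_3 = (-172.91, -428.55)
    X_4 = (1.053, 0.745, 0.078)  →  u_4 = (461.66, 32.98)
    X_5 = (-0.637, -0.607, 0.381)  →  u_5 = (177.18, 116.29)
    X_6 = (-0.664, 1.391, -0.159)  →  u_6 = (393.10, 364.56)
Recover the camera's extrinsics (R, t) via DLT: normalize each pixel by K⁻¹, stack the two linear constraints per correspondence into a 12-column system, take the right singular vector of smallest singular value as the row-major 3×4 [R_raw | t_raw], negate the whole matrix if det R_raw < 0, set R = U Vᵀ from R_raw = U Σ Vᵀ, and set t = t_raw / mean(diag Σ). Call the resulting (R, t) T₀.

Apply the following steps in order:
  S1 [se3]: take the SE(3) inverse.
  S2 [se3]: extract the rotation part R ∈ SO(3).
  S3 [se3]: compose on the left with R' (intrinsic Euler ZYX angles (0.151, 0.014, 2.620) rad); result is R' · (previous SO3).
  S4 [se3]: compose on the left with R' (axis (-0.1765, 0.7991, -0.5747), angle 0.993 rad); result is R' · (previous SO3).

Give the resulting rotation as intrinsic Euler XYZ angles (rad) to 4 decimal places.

rotation (euler_xyz) = (-1.0971, -1.5160, -2.6799)

source (pnp_recover): camera pose = R=[0.3900 0.8096 0.4387; -0.6593 0.5781 -0.4807; -0.6428 -0.1018 0.7592], t=(-0.4900, -0.4700, 4.0500)
after S1 (invert_se3): R=[0.3900 -0.6593 -0.6428; 0.8096 0.5781 -0.1018; 0.4387 -0.4807 0.7592], t=(2.4847, 1.0806, -3.0858)
after S2 (rot_of_se3): [0.3900 -0.6593 -0.6428; 0.8096 0.5781 -0.1018; 0.4387 -0.4807 0.7592]
after S3 (compose_so3): [0.5243 -0.6026 -0.6016; -0.8514 -0.3564 -0.3849; 0.0175 0.7140 -0.6999]
after S4 (compose_so3): [-0.0490 0.0244 -0.9985; -0.9987 -0.0125 0.0488; -0.0113 0.9996 0.0250]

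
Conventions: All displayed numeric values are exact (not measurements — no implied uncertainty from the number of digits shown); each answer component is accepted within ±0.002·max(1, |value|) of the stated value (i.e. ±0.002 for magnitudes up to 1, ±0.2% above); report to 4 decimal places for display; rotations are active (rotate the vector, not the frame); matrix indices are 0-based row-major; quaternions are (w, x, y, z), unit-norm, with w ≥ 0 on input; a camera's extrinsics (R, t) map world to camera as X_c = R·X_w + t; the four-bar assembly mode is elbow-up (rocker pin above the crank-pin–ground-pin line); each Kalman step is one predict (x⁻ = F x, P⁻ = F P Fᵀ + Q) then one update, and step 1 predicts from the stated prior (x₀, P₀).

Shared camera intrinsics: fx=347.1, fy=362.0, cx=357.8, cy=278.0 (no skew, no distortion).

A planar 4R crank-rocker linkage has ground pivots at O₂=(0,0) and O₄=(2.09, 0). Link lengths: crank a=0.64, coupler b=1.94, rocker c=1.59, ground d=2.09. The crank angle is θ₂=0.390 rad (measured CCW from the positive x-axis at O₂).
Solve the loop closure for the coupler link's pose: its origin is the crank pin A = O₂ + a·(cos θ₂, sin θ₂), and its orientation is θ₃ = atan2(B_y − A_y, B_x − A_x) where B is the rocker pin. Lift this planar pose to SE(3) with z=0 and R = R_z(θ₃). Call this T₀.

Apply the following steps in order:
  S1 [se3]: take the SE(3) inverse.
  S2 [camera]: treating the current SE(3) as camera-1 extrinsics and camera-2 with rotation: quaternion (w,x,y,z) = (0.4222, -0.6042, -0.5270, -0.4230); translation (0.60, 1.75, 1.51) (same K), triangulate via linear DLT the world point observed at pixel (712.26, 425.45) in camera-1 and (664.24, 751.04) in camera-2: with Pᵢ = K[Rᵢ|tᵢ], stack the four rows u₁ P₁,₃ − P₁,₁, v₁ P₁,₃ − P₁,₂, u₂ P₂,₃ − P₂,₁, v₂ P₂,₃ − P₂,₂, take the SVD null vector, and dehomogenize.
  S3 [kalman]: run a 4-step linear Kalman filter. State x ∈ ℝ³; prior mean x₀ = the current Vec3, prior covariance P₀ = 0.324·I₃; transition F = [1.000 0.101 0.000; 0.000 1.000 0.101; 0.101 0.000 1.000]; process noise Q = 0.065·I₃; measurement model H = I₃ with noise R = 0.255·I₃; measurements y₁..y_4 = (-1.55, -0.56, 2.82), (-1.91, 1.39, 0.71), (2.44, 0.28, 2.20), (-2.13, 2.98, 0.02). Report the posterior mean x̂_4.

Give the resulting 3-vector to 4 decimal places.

result = (-0.5645, 1.6508, 1.0457)

source (fourbar_fk): coupler pose = R=[0.7213 -0.6926 0.0000; 0.6926 0.7213 0.0000; 0.0000 0.0000 1.0000], t=(0.5919, 0.2433, 0.0000)
after S1 (invert_se3): R=[0.7213 0.6926 0.0000; -0.6926 0.7213 0.0000; 0.0000 0.0000 1.0000], t=(-0.5955, 0.2345, 0.0000)
after S2 (triangulate): (1.0021, 1.1467, 0.9024)
after S3 (kf_track): (-0.5645, 1.6508, 1.0457)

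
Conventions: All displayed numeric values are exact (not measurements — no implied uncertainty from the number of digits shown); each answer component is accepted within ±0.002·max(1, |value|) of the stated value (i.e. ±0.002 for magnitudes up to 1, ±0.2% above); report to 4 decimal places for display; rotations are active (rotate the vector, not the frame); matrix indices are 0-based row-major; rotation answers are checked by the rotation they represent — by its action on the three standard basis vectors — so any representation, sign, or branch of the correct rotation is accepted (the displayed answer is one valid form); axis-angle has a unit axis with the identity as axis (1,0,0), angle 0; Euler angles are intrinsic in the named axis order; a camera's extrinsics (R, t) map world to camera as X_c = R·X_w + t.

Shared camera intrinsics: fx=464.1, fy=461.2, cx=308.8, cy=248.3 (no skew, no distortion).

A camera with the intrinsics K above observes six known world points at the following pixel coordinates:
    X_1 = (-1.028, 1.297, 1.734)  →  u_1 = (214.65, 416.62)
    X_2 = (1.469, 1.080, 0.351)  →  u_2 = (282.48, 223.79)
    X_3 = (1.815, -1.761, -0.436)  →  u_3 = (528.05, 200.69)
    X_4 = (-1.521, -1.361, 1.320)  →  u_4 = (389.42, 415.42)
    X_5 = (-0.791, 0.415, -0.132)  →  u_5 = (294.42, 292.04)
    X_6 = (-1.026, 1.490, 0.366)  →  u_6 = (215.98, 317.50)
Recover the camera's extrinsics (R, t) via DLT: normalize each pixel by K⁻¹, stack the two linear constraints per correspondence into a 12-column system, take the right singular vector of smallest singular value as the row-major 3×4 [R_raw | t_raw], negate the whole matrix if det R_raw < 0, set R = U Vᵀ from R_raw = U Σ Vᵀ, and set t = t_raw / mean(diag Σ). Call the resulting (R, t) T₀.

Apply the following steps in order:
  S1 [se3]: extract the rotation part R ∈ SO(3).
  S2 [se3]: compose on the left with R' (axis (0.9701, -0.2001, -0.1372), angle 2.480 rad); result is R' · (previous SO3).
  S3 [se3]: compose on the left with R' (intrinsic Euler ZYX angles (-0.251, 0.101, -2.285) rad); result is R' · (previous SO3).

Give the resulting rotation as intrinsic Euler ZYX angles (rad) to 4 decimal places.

rotation (euler_zyx) = (-0.6916, 0.8494, -2.2528)

source (pnp_recover): camera pose = R=[0.2686 -0.9623 -0.0422; -0.5279 -0.1837 0.8292; -0.8057 -0.2004 -0.5573], t=(0.3900, 0.4300, 6.3501)
after S1 (rot_of_se3): [0.2686 -0.9623 -0.0422; -0.5279 -0.1837 0.8292; -0.8057 -0.2004 -0.5573]
after S2 (compose_so3): [0.6700 -0.7403 -0.0546; 0.7035 0.6567 -0.2718; 0.2371 0.1437 0.9608]
after S3 (compose_so3): [0.5087 -0.8510 0.1305; -0.4212 -0.1138 0.8998; -0.7509 -0.5127 -0.4163]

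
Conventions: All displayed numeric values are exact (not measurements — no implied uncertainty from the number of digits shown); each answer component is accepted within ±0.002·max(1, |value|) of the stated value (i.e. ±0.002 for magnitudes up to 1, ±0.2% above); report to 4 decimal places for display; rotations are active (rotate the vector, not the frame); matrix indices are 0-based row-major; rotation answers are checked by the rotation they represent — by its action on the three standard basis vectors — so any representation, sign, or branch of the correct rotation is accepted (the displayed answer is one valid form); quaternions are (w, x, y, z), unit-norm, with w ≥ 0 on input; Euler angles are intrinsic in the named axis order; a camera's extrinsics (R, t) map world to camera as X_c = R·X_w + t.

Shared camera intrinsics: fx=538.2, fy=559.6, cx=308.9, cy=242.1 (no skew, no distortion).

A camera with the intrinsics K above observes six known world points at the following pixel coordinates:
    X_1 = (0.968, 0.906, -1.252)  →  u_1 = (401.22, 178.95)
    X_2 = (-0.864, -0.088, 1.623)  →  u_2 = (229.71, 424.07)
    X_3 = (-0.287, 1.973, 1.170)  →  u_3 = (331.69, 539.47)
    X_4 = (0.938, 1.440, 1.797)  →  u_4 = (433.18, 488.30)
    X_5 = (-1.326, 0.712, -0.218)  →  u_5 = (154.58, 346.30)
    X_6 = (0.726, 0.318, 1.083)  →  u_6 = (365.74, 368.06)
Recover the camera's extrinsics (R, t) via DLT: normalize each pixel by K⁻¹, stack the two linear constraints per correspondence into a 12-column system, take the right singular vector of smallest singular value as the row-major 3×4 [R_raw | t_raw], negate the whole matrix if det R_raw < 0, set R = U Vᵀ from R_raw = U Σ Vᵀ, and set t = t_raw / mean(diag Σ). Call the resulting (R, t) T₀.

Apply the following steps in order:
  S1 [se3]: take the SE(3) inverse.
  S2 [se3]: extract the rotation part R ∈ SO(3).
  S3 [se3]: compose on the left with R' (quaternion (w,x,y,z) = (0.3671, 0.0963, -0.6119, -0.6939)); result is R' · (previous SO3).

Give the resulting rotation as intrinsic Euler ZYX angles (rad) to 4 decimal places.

source (pnp_recover): camera pose = R=[0.9465 0.3012 0.1157; -0.2385 0.4116 0.8796; 0.2173 -0.8601 0.4614], t=(-0.2700, 0.4500, 5.6601)
after S1 (invert_se3): R=[0.9465 -0.2385 0.2173; 0.3012 0.4116 -0.8601; 0.1157 0.8796 0.4614], t=(-0.8673, 4.7646, -2.9763)
after S2 (rot_of_se3): [0.9465 -0.2385 0.2173; 0.3012 0.4116 -0.8601; 0.1157 0.8796 0.4614]
after S3 (compose_so3): [-0.6233 -0.1818 -0.7606; -0.4982 0.8420 0.2070; 0.6028 0.5079 -0.6154]

rotation (euler_zyx) = (-2.4673, -0.6470, 2.4515)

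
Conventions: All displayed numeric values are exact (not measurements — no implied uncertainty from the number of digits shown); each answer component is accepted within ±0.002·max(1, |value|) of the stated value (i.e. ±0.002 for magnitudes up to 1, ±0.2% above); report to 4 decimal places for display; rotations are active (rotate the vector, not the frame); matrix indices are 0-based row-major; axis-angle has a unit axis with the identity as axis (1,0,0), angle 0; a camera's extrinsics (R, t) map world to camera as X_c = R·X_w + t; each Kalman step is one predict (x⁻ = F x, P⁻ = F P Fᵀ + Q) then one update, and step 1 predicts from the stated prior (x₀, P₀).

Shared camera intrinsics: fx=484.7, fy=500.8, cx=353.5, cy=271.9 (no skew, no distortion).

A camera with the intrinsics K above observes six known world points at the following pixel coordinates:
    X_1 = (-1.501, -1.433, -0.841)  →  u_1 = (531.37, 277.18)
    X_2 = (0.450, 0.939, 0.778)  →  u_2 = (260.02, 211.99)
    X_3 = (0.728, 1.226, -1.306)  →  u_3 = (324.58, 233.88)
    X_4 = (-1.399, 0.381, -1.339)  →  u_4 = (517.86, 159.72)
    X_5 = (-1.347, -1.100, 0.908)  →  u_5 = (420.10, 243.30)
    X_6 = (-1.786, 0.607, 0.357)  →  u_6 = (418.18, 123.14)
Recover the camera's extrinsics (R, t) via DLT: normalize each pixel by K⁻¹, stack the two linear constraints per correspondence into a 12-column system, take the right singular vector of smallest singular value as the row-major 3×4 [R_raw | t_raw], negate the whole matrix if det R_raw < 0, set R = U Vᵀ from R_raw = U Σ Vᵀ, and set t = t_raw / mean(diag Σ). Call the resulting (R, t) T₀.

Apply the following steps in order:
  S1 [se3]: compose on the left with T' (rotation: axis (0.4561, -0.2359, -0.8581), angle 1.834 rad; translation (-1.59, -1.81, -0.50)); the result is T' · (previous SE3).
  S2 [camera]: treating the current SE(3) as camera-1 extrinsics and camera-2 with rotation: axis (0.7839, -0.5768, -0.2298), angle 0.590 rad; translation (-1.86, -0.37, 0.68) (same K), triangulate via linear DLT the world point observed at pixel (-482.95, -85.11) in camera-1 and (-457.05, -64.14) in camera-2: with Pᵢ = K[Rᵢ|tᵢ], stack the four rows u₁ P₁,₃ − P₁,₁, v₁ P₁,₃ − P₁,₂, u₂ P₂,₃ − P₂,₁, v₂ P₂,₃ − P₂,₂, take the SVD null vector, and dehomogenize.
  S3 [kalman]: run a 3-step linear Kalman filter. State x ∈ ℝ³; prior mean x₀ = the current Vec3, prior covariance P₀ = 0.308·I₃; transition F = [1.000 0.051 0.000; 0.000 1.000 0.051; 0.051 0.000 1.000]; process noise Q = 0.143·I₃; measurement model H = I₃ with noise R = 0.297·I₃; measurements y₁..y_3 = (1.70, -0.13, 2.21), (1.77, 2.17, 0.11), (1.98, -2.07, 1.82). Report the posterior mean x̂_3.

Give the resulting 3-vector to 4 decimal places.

result = (1.6952, -0.4464, 1.3937)

source (pnp_recover): camera pose = R=[-0.6775 -0.4666 -0.5686; 0.6633 -0.7216 -0.1982; -0.3179 -0.5114 0.7984], t=(0.0999, -0.1400, 5.6307)
after S1 (compose_se3): R=[0.6875 -0.1322 -0.7140; 0.5860 0.6818 0.4380; 0.4289 -0.7195 0.5462], t=(-5.7465, -2.9231, 3.1359)
after S2 (triangulate): (-0.1154, -0.1980, 0.9959)
after S3 (kf_track): (1.6952, -0.4464, 1.3937)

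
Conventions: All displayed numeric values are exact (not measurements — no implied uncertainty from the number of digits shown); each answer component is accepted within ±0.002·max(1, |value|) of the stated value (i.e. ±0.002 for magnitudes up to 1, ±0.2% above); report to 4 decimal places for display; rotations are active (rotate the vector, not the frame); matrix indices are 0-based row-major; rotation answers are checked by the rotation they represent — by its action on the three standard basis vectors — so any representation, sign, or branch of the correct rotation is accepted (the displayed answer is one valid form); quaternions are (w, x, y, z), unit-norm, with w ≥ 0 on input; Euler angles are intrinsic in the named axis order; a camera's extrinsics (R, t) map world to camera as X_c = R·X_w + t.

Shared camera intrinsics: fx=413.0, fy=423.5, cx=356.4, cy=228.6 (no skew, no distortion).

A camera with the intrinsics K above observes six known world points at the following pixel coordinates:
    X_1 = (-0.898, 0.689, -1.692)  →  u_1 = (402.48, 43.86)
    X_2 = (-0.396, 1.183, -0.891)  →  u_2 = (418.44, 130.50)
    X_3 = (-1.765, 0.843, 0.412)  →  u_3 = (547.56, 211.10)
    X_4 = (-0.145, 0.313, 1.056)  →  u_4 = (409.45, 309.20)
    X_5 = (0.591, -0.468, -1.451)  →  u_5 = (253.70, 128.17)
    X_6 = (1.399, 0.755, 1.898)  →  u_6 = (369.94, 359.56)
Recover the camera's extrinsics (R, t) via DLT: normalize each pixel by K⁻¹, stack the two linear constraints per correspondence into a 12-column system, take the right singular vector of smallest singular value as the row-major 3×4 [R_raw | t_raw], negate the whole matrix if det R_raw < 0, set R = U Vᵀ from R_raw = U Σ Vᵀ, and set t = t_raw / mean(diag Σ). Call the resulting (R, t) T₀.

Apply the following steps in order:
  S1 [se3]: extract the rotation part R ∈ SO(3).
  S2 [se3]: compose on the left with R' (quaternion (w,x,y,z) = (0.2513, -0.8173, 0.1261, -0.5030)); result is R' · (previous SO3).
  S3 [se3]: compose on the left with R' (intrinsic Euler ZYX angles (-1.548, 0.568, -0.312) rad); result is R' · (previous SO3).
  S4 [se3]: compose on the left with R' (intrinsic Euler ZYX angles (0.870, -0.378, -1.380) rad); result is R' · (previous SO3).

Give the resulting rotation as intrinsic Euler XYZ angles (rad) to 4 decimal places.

rotation (euler_xyz) = (1.8007, -0.5694, -0.2143)

source (pnp_recover): camera pose = R=[-0.6376 0.7038 0.3133; 0.2069 -0.2353 0.9496; 0.7421 0.6703 0.0044], t=(-0.0300, 0.0100, 4.6704)
after S1 (rot_of_se3): [-0.6376 0.7038 0.3133; 0.2069 -0.2353 0.9496; 0.7421 0.6703 0.0044]
after S2 (compose_so3): [0.3721 0.9079 0.1930; 0.3291 0.0654 -0.9420; -0.8679 0.4141 -0.2744]
after S3 (compose_so3): [0.0426 0.2114 -0.9765; 0.1860 -0.9620 -0.2001; -0.9816 -0.1731 -0.0803]
after S4 (compose_so3): [0.8230 0.1791 -0.5391; -0.4645 -0.3343 -0.8201; -0.3271 0.9253 -0.1919]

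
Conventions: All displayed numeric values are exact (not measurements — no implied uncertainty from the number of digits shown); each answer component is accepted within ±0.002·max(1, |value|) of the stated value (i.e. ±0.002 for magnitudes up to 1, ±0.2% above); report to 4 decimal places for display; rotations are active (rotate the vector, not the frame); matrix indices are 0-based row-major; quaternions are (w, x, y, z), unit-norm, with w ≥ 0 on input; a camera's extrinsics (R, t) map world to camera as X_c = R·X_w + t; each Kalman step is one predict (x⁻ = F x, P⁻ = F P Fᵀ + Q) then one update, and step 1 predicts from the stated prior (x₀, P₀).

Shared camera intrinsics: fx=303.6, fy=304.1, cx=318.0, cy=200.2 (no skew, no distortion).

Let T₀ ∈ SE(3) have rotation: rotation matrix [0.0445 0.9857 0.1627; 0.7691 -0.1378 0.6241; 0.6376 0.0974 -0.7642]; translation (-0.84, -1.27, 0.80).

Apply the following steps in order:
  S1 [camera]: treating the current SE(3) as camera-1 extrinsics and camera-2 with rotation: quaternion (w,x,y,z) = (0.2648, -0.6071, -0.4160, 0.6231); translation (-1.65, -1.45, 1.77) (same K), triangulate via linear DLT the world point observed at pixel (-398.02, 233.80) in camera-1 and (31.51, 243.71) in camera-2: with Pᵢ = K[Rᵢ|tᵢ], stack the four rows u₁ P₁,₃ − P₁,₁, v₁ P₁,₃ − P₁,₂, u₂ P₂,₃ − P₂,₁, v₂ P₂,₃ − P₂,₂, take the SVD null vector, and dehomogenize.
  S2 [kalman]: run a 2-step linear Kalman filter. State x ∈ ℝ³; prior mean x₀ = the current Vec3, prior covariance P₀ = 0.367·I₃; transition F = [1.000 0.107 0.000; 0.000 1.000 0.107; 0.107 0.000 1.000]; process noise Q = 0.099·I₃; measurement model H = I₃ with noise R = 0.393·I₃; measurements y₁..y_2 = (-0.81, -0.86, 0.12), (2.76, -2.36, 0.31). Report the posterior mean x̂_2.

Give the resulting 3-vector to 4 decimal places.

result = (1.1294, -1.6968, 0.3389)

after S1 (triangulate): (1.1629, -1.8171, 0.3896)
after S2 (kf_track): (1.1294, -1.6968, 0.3389)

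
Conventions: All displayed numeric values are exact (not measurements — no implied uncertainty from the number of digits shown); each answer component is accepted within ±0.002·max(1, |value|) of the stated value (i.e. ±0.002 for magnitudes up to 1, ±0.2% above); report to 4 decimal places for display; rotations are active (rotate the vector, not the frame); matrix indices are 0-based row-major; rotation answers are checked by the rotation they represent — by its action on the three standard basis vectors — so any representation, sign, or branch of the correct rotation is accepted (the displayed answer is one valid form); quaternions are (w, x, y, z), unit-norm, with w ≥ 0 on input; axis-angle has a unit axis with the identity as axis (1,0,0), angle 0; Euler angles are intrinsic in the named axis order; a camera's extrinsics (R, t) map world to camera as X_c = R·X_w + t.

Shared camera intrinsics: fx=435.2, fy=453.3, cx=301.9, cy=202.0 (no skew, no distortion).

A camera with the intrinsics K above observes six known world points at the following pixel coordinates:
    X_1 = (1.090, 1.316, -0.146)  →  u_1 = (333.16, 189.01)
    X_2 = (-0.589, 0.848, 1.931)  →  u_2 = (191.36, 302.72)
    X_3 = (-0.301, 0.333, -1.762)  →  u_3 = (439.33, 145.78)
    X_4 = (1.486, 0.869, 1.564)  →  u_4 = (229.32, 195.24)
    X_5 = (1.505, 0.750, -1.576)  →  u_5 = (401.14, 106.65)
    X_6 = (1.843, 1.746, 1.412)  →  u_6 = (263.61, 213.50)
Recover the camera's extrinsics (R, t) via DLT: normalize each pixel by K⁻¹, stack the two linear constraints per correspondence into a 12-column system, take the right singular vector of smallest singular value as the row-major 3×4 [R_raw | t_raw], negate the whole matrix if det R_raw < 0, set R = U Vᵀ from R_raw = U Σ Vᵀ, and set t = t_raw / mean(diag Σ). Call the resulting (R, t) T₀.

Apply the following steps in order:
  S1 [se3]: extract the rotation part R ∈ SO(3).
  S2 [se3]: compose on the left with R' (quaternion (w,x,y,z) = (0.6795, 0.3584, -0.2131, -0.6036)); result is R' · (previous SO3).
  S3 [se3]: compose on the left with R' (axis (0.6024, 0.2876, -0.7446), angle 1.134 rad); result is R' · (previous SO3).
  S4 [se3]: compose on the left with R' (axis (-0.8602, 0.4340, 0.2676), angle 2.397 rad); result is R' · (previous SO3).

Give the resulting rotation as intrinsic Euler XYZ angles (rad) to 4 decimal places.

rotation (euler_xyz) = (-2.7689, 0.1825, -2.6016)

source (pnp_recover): camera pose = R=[-0.0368 0.4549 -0.8898; -0.6266 0.6831 0.3751; 0.7784 0.5714 0.2599], t=(-0.1898, -0.3601, 5.3800)
after S1 (rot_of_se3): [-0.0368 0.4549 -0.8898; -0.6266 0.6831 0.3751; 0.7784 0.5714 0.2599]
after S2 (compose_so3): [-0.9873 0.1254 -0.0978; -0.1521 -0.5642 0.8115; 0.0465 0.8161 0.5760]
after S3 (compose_so3): [-0.7421 -0.3563 0.5678; 0.4647 -0.8839 0.0527; 0.4831 0.3029 0.8215]
after S4 (compose_so3): [-0.8435 0.5056 0.1814; 0.5355 0.7649 0.3581; 0.0423 0.3992 -0.9159]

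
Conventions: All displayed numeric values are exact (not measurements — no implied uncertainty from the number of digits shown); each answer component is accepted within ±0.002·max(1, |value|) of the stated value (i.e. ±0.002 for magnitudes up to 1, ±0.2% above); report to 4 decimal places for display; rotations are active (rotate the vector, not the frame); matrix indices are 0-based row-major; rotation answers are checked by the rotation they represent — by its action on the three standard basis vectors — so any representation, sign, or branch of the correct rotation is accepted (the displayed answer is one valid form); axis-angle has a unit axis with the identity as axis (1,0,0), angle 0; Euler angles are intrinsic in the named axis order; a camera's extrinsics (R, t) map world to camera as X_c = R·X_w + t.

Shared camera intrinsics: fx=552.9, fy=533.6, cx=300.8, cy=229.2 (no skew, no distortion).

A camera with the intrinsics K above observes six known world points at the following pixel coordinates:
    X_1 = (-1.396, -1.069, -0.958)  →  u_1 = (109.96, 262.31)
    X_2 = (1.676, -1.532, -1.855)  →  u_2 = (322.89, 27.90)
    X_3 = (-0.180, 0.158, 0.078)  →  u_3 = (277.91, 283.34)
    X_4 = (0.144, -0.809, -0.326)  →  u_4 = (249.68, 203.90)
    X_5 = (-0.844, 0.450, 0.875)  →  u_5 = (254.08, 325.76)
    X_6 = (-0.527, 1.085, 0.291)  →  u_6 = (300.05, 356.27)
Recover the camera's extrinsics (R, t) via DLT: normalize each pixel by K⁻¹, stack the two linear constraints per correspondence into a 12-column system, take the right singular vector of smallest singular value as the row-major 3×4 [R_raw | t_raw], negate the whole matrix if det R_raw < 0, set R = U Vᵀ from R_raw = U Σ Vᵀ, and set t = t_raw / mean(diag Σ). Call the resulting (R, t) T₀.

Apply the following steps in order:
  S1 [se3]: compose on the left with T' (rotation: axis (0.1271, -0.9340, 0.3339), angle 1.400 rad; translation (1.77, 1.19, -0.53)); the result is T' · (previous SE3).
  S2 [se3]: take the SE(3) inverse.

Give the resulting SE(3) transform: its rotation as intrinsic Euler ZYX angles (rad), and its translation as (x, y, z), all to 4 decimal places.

rotation (euler_zyx) = (-0.4665, 1.1399, -0.8995), translation = (0.4580, -0.3415, -4.5983)

source (pnp_recover): camera pose = R=[0.8054 0.5928 0.0063; -0.5920 0.8036 0.0614; 0.0314 -0.0532 0.9981], t=(-0.2300, 0.4500, 6.7201)
after S1 (compose_se3): R=[0.3730 -0.1879 -0.9086; -0.3557 0.8755 -0.3270; 0.8569 0.4451 0.2598], t=(-4.4131, -1.0419, 0.9541)
after S2 (invert_se3): R=[0.3730 -0.3557 0.8569; -0.1879 0.8755 0.4451; -0.9086 -0.3270 0.2598], t=(0.4580, -0.3415, -4.5983)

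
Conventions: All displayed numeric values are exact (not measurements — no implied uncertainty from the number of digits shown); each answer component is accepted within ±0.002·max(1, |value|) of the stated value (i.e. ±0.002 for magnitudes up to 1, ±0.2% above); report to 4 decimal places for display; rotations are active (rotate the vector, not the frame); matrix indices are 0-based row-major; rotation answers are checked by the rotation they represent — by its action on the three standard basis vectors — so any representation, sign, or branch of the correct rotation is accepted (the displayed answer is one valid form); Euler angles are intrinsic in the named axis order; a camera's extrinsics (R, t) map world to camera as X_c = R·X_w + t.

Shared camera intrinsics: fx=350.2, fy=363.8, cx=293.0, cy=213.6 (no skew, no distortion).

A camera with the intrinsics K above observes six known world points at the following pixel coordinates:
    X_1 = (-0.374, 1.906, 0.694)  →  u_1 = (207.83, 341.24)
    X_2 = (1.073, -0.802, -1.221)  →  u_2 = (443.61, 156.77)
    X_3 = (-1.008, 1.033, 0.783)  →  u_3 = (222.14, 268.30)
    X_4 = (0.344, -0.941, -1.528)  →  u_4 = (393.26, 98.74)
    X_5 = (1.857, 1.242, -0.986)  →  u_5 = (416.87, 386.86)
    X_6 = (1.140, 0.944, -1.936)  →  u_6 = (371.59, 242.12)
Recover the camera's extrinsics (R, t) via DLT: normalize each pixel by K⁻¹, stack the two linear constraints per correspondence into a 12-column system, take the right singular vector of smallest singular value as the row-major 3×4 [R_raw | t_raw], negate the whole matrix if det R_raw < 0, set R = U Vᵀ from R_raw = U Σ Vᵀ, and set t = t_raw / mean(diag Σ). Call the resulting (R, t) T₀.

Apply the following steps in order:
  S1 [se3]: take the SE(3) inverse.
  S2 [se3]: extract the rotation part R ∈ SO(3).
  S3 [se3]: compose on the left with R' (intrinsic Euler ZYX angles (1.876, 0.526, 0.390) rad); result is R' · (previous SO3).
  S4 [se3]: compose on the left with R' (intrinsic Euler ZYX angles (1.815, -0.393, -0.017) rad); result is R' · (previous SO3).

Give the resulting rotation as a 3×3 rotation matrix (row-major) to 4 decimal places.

source (pnp_recover): camera pose = R=[0.7841 -0.6185 0.0511; 0.4786 0.6550 0.5847; -0.3952 -0.4340 0.8096], t=(0.3101, 0.1500, 4.7504)
after S1 (invert_se3): R=[0.7841 0.4786 -0.3952; -0.6185 0.6550 -0.4340; 0.0511 0.5847 0.8096], t=(1.5623, 2.1553, -3.9495)
after S2 (rot_of_se3): [0.7841 0.4786 -0.3952; -0.6185 0.6550 -0.4340; 0.0511 0.5847 0.8096]
after S3 (compose_so3): [0.3888 -0.6093 0.6911; 0.7345 0.6578 0.1667; -0.5561 0.4428 0.7033]
after S4 (compose_so3): [-0.8429 -0.4694 -0.2629; 0.3845 -0.8674 0.3160; -0.3763 0.1653 0.9116]

rotation (matrix) = ((-0.8429, -0.4694, -0.2629), (0.3845, -0.8674, 0.3160), (-0.3763, 0.1653, 0.9116))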